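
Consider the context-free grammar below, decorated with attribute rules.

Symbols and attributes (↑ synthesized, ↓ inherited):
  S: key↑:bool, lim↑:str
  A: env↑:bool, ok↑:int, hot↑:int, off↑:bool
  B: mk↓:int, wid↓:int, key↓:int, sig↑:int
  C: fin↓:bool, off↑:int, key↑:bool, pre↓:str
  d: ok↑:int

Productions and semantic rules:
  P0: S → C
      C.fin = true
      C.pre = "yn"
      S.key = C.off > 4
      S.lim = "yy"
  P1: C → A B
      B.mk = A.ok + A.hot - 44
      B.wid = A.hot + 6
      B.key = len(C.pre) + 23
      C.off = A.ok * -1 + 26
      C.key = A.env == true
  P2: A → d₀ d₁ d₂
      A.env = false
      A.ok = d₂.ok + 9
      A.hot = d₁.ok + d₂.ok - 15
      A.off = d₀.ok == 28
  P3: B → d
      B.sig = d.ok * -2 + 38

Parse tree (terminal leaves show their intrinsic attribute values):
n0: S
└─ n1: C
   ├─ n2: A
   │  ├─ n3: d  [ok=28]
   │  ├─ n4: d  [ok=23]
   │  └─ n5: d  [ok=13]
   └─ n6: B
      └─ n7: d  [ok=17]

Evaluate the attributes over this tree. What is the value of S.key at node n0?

false

1. n1.fin = true  [true]
2. n1.pre = "yn"  ["yn"]
3. n3.ok = 28  [terminal]
4. n4.ok = 23  [terminal]
5. n5.ok = 13  [terminal]
6. n2.env = false  [false]
7. n2.ok = 22  [d₂.ok + 9]
8. n2.hot = 21  [d₁.ok + d₂.ok - 15]
9. n2.off = true  [d₀.ok == 28]
10. n6.mk = -1  [A.ok + A.hot - 44]
11. n6.wid = 27  [A.hot + 6]
12. n6.key = 25  [len(C.pre) + 23]
13. n7.ok = 17  [terminal]
14. n6.sig = 4  [d.ok * -2 + 38]
15. n1.off = 4  [A.ok * -1 + 26]
16. n1.key = false  [A.env == true]
17. n0.key = false  [C.off > 4]
18. n0.lim = "yy"  ["yy"]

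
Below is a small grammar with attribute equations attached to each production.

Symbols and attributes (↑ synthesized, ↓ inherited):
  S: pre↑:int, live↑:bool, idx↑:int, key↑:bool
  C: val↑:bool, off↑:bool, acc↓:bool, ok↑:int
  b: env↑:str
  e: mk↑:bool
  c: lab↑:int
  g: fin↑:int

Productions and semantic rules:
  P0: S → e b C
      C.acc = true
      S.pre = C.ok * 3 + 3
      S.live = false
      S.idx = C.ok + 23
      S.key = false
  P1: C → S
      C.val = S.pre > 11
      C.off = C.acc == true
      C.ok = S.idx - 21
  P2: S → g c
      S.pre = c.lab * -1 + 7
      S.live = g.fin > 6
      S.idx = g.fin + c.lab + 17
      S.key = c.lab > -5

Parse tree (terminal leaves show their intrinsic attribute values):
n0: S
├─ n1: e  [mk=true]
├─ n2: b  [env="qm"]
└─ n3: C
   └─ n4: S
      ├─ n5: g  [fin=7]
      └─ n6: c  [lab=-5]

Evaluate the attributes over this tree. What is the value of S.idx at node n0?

21

1. n1.mk = true  [terminal]
2. n2.env = "qm"  [terminal]
3. n3.acc = true  [true]
4. n5.fin = 7  [terminal]
5. n6.lab = -5  [terminal]
6. n4.pre = 12  [c.lab * -1 + 7]
7. n4.live = true  [g.fin > 6]
8. n4.idx = 19  [g.fin + c.lab + 17]
9. n4.key = false  [c.lab > -5]
10. n3.val = true  [S.pre > 11]
11. n3.off = true  [C.acc == true]
12. n3.ok = -2  [S.idx - 21]
13. n0.pre = -3  [C.ok * 3 + 3]
14. n0.live = false  [false]
15. n0.idx = 21  [C.ok + 23]
16. n0.key = false  [false]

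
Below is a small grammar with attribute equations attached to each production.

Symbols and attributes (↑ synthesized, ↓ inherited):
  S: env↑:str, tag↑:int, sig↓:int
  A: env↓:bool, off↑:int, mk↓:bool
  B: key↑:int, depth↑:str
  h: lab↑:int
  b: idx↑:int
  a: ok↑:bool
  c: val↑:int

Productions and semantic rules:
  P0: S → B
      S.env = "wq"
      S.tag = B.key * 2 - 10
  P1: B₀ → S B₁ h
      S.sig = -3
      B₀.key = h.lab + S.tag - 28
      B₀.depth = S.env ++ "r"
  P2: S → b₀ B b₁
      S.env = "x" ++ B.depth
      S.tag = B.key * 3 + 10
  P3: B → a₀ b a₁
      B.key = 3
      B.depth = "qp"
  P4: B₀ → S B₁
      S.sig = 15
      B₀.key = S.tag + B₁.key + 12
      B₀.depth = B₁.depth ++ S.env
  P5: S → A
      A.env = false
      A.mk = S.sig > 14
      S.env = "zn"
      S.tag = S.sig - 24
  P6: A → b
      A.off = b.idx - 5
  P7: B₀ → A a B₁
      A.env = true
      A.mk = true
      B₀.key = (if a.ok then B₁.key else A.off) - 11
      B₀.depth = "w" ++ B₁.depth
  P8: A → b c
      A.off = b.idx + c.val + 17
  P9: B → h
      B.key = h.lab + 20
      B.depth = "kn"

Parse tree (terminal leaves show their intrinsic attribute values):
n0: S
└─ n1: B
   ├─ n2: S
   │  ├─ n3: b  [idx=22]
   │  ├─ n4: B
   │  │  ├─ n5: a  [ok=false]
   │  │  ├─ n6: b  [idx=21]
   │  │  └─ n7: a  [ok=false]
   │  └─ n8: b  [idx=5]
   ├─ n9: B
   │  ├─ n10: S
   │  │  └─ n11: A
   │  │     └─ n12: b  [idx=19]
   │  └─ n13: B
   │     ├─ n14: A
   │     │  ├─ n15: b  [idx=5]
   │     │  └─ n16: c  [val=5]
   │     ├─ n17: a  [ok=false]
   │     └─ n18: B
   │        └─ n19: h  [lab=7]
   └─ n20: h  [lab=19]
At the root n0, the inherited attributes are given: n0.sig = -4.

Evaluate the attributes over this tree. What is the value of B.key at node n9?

1. n0.sig = -4  [given at root]
2. n2.sig = -3  [-3]
3. n3.idx = 22  [terminal]
4. n5.ok = false  [terminal]
5. n6.idx = 21  [terminal]
6. n7.ok = false  [terminal]
7. n4.key = 3  [3]
8. n4.depth = "qp"  ["qp"]
9. n8.idx = 5  [terminal]
10. n2.env = "xqp"  ["x" ++ B.depth]
11. n2.tag = 19  [B.key * 3 + 10]
12. n10.sig = 15  [15]
13. n11.env = false  [false]
14. n11.mk = true  [S.sig > 14]
15. n12.idx = 19  [terminal]
16. n11.off = 14  [b.idx - 5]
17. n10.env = "zn"  ["zn"]
18. n10.tag = -9  [S.sig - 24]
19. n14.env = true  [true]
20. n14.mk = true  [true]
21. n15.idx = 5  [terminal]
22. n16.val = 5  [terminal]
23. n14.off = 27  [b.idx + c.val + 17]
24. n17.ok = false  [terminal]
25. n19.lab = 7  [terminal]
26. n18.key = 27  [h.lab + 20]
27. n18.depth = "kn"  ["kn"]
28. n13.key = 16  [(if a.ok then B₁.key else A.off) - 11]
29. n13.depth = "wkn"  ["w" ++ B₁.depth]
30. n9.key = 19  [S.tag + B₁.key + 12]
31. n9.depth = "wknzn"  [B₁.depth ++ S.env]
32. n20.lab = 19  [terminal]
33. n1.key = 10  [h.lab + S.tag - 28]
34. n1.depth = "xqpr"  [S.env ++ "r"]
35. n0.env = "wq"  ["wq"]
36. n0.tag = 10  [B.key * 2 - 10]

19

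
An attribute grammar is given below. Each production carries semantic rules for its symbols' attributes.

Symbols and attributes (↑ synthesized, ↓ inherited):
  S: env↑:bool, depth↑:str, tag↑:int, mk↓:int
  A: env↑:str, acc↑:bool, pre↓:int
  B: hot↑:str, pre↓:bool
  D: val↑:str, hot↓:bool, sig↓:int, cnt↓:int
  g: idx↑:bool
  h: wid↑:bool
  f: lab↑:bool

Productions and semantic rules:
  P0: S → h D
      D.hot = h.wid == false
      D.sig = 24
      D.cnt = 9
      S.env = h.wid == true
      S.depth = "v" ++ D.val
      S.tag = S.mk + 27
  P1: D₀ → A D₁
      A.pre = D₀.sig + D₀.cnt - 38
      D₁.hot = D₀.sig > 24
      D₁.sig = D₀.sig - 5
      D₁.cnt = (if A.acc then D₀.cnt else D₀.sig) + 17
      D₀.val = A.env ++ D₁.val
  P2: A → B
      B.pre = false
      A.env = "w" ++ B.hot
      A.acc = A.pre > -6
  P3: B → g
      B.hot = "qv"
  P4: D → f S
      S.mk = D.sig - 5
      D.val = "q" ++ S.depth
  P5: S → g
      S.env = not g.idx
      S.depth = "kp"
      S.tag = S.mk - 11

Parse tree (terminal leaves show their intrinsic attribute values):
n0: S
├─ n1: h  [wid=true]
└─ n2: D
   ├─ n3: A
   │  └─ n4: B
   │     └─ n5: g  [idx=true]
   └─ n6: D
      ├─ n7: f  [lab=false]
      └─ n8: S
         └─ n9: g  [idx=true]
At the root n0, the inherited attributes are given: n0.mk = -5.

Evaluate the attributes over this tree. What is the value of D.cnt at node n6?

26

1. n0.mk = -5  [given at root]
2. n1.wid = true  [terminal]
3. n2.hot = false  [h.wid == false]
4. n2.sig = 24  [24]
5. n2.cnt = 9  [9]
6. n3.pre = -5  [D₀.sig + D₀.cnt - 38]
7. n4.pre = false  [false]
8. n5.idx = true  [terminal]
9. n4.hot = "qv"  ["qv"]
10. n3.env = "wqv"  ["w" ++ B.hot]
11. n3.acc = true  [A.pre > -6]
12. n6.hot = false  [D₀.sig > 24]
13. n6.sig = 19  [D₀.sig - 5]
14. n6.cnt = 26  [(if A.acc then D₀.cnt else D₀.sig) + 17]
15. n7.lab = false  [terminal]
16. n8.mk = 14  [D.sig - 5]
17. n9.idx = true  [terminal]
18. n8.env = false  [not g.idx]
19. n8.depth = "kp"  ["kp"]
20. n8.tag = 3  [S.mk - 11]
21. n6.val = "qkp"  ["q" ++ S.depth]
22. n2.val = "wqvqkp"  [A.env ++ D₁.val]
23. n0.env = true  [h.wid == true]
24. n0.depth = "vwqvqkp"  ["v" ++ D.val]
25. n0.tag = 22  [S.mk + 27]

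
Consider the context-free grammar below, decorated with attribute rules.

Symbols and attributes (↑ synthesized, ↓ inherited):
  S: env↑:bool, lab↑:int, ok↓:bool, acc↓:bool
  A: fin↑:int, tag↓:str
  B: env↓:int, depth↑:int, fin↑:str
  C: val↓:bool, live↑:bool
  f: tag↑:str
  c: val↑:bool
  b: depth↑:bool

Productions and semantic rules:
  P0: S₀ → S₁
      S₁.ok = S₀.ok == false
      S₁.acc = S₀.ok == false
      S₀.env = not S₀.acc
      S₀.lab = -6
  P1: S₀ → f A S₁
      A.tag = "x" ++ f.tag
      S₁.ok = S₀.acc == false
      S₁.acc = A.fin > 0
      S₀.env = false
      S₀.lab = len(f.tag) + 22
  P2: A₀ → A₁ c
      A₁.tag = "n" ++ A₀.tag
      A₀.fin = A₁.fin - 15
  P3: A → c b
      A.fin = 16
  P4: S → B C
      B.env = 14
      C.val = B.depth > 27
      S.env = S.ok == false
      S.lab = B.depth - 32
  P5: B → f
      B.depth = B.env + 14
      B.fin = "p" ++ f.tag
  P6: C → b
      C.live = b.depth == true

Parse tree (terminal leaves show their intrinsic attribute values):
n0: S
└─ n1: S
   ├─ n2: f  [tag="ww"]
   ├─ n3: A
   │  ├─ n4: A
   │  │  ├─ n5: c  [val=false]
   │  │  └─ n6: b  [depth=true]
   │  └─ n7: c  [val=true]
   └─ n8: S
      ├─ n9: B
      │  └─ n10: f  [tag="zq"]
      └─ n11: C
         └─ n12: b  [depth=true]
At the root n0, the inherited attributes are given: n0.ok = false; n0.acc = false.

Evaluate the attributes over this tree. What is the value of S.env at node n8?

true

1. n0.ok = false  [given at root]
2. n0.acc = false  [given at root]
3. n1.ok = true  [S₀.ok == false]
4. n1.acc = true  [S₀.ok == false]
5. n2.tag = "ww"  [terminal]
6. n3.tag = "xww"  ["x" ++ f.tag]
7. n4.tag = "nxww"  ["n" ++ A₀.tag]
8. n5.val = false  [terminal]
9. n6.depth = true  [terminal]
10. n4.fin = 16  [16]
11. n7.val = true  [terminal]
12. n3.fin = 1  [A₁.fin - 15]
13. n8.ok = false  [S₀.acc == false]
14. n8.acc = true  [A.fin > 0]
15. n9.env = 14  [14]
16. n10.tag = "zq"  [terminal]
17. n9.depth = 28  [B.env + 14]
18. n9.fin = "pzq"  ["p" ++ f.tag]
19. n11.val = true  [B.depth > 27]
20. n12.depth = true  [terminal]
21. n11.live = true  [b.depth == true]
22. n8.env = true  [S.ok == false]
23. n8.lab = -4  [B.depth - 32]
24. n1.env = false  [false]
25. n1.lab = 24  [len(f.tag) + 22]
26. n0.env = true  [not S₀.acc]
27. n0.lab = -6  [-6]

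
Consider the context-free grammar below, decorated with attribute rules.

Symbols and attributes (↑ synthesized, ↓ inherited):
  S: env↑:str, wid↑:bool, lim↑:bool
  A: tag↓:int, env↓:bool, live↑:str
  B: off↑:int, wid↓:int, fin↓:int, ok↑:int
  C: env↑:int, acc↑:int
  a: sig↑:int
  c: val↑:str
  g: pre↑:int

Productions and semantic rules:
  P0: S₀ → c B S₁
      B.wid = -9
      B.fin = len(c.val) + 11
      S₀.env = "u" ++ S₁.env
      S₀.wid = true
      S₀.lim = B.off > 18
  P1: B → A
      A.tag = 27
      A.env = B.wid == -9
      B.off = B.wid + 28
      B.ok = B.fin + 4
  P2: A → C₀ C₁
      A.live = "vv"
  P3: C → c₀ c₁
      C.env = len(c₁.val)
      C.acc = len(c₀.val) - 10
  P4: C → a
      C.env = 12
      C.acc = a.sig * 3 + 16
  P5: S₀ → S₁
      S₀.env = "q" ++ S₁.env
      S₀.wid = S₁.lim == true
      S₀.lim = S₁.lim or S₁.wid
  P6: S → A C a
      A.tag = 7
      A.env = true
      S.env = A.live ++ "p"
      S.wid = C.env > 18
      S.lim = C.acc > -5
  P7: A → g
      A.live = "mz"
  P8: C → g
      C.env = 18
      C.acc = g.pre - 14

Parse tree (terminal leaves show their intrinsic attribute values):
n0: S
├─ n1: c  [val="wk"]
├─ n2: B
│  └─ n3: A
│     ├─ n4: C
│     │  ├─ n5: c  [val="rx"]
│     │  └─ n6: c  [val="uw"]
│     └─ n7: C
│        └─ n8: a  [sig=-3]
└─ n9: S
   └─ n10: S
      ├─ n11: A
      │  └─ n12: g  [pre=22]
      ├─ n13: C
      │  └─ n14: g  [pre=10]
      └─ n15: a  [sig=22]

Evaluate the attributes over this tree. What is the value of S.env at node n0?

1. n1.val = "wk"  [terminal]
2. n2.wid = -9  [-9]
3. n2.fin = 13  [len(c.val) + 11]
4. n3.tag = 27  [27]
5. n3.env = true  [B.wid == -9]
6. n5.val = "rx"  [terminal]
7. n6.val = "uw"  [terminal]
8. n4.env = 2  [len(c₁.val)]
9. n4.acc = -8  [len(c₀.val) - 10]
10. n8.sig = -3  [terminal]
11. n7.env = 12  [12]
12. n7.acc = 7  [a.sig * 3 + 16]
13. n3.live = "vv"  ["vv"]
14. n2.off = 19  [B.wid + 28]
15. n2.ok = 17  [B.fin + 4]
16. n11.tag = 7  [7]
17. n11.env = true  [true]
18. n12.pre = 22  [terminal]
19. n11.live = "mz"  ["mz"]
20. n14.pre = 10  [terminal]
21. n13.env = 18  [18]
22. n13.acc = -4  [g.pre - 14]
23. n15.sig = 22  [terminal]
24. n10.env = "mzp"  [A.live ++ "p"]
25. n10.wid = false  [C.env > 18]
26. n10.lim = true  [C.acc > -5]
27. n9.env = "qmzp"  ["q" ++ S₁.env]
28. n9.wid = true  [S₁.lim == true]
29. n9.lim = true  [S₁.lim or S₁.wid]
30. n0.env = "uqmzp"  ["u" ++ S₁.env]
31. n0.wid = true  [true]
32. n0.lim = true  [B.off > 18]

"uqmzp"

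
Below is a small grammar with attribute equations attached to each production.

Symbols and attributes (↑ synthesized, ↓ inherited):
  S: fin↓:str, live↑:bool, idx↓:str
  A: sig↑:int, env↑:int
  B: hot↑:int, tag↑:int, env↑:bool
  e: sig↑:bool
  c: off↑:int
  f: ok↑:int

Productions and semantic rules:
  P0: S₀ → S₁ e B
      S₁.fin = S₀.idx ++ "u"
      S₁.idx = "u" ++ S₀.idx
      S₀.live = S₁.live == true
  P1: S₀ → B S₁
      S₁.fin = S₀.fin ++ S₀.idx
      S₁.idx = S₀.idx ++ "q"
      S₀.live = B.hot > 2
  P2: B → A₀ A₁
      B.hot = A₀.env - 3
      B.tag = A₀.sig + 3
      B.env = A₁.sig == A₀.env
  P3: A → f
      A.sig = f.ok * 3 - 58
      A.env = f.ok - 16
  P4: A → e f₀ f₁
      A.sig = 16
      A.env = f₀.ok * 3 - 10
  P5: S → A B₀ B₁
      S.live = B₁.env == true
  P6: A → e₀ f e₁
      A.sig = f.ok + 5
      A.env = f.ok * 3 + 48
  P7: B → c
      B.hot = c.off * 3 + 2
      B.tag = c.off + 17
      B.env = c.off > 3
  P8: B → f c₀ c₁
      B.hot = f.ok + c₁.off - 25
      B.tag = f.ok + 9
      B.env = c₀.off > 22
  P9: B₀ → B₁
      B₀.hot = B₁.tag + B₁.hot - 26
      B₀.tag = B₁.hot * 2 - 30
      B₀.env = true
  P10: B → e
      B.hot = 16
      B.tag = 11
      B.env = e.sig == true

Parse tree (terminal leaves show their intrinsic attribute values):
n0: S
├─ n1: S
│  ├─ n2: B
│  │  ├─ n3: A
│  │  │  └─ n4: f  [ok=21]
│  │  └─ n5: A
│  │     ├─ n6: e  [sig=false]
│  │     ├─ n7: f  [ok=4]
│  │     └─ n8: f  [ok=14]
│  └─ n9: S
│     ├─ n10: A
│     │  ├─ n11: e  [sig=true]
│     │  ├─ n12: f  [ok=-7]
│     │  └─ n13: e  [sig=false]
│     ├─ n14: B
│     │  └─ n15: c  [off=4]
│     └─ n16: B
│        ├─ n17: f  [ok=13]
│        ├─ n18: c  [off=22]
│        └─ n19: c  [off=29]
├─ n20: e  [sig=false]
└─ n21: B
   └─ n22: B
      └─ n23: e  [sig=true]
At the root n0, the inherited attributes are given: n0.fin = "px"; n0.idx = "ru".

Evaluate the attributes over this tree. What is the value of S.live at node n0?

1. n0.fin = "px"  [given at root]
2. n0.idx = "ru"  [given at root]
3. n1.fin = "ruu"  [S₀.idx ++ "u"]
4. n1.idx = "uru"  ["u" ++ S₀.idx]
5. n4.ok = 21  [terminal]
6. n3.sig = 5  [f.ok * 3 - 58]
7. n3.env = 5  [f.ok - 16]
8. n6.sig = false  [terminal]
9. n7.ok = 4  [terminal]
10. n8.ok = 14  [terminal]
11. n5.sig = 16  [16]
12. n5.env = 2  [f₀.ok * 3 - 10]
13. n2.hot = 2  [A₀.env - 3]
14. n2.tag = 8  [A₀.sig + 3]
15. n2.env = false  [A₁.sig == A₀.env]
16. n9.fin = "ruuuru"  [S₀.fin ++ S₀.idx]
17. n9.idx = "uruq"  [S₀.idx ++ "q"]
18. n11.sig = true  [terminal]
19. n12.ok = -7  [terminal]
20. n13.sig = false  [terminal]
21. n10.sig = -2  [f.ok + 5]
22. n10.env = 27  [f.ok * 3 + 48]
23. n15.off = 4  [terminal]
24. n14.hot = 14  [c.off * 3 + 2]
25. n14.tag = 21  [c.off + 17]
26. n14.env = true  [c.off > 3]
27. n17.ok = 13  [terminal]
28. n18.off = 22  [terminal]
29. n19.off = 29  [terminal]
30. n16.hot = 17  [f.ok + c₁.off - 25]
31. n16.tag = 22  [f.ok + 9]
32. n16.env = false  [c₀.off > 22]
33. n9.live = false  [B₁.env == true]
34. n1.live = false  [B.hot > 2]
35. n20.sig = false  [terminal]
36. n23.sig = true  [terminal]
37. n22.hot = 16  [16]
38. n22.tag = 11  [11]
39. n22.env = true  [e.sig == true]
40. n21.hot = 1  [B₁.tag + B₁.hot - 26]
41. n21.tag = 2  [B₁.hot * 2 - 30]
42. n21.env = true  [true]
43. n0.live = false  [S₁.live == true]

false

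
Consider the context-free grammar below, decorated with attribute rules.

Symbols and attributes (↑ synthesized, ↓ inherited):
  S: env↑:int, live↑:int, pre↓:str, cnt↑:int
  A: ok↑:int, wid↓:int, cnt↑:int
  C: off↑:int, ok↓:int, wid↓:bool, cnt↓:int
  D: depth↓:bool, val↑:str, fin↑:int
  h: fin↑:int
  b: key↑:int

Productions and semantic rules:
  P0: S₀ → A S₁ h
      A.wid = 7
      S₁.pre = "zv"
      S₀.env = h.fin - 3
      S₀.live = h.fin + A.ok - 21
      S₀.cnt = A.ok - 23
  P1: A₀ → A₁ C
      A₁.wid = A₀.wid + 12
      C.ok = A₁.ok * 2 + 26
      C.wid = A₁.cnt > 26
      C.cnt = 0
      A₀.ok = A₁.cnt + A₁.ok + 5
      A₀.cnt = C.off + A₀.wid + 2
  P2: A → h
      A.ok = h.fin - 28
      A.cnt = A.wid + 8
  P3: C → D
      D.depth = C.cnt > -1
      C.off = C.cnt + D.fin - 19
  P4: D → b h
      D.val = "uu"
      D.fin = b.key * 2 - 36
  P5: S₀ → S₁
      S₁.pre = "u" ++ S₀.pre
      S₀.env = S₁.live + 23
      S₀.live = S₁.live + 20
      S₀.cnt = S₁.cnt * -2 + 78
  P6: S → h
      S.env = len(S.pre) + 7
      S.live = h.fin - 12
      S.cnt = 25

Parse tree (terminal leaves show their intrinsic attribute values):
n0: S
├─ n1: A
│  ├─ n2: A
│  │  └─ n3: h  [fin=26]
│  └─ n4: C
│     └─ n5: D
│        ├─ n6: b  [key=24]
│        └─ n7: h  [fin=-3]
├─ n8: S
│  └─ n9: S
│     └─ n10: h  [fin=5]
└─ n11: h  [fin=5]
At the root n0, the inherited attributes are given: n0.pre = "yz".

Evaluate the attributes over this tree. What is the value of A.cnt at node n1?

2

1. n0.pre = "yz"  [given at root]
2. n1.wid = 7  [7]
3. n2.wid = 19  [A₀.wid + 12]
4. n3.fin = 26  [terminal]
5. n2.ok = -2  [h.fin - 28]
6. n2.cnt = 27  [A.wid + 8]
7. n4.ok = 22  [A₁.ok * 2 + 26]
8. n4.wid = true  [A₁.cnt > 26]
9. n4.cnt = 0  [0]
10. n5.depth = true  [C.cnt > -1]
11. n6.key = 24  [terminal]
12. n7.fin = -3  [terminal]
13. n5.val = "uu"  ["uu"]
14. n5.fin = 12  [b.key * 2 - 36]
15. n4.off = -7  [C.cnt + D.fin - 19]
16. n1.ok = 30  [A₁.cnt + A₁.ok + 5]
17. n1.cnt = 2  [C.off + A₀.wid + 2]
18. n8.pre = "zv"  ["zv"]
19. n9.pre = "uzv"  ["u" ++ S₀.pre]
20. n10.fin = 5  [terminal]
21. n9.env = 10  [len(S.pre) + 7]
22. n9.live = -7  [h.fin - 12]
23. n9.cnt = 25  [25]
24. n8.env = 16  [S₁.live + 23]
25. n8.live = 13  [S₁.live + 20]
26. n8.cnt = 28  [S₁.cnt * -2 + 78]
27. n11.fin = 5  [terminal]
28. n0.env = 2  [h.fin - 3]
29. n0.live = 14  [h.fin + A.ok - 21]
30. n0.cnt = 7  [A.ok - 23]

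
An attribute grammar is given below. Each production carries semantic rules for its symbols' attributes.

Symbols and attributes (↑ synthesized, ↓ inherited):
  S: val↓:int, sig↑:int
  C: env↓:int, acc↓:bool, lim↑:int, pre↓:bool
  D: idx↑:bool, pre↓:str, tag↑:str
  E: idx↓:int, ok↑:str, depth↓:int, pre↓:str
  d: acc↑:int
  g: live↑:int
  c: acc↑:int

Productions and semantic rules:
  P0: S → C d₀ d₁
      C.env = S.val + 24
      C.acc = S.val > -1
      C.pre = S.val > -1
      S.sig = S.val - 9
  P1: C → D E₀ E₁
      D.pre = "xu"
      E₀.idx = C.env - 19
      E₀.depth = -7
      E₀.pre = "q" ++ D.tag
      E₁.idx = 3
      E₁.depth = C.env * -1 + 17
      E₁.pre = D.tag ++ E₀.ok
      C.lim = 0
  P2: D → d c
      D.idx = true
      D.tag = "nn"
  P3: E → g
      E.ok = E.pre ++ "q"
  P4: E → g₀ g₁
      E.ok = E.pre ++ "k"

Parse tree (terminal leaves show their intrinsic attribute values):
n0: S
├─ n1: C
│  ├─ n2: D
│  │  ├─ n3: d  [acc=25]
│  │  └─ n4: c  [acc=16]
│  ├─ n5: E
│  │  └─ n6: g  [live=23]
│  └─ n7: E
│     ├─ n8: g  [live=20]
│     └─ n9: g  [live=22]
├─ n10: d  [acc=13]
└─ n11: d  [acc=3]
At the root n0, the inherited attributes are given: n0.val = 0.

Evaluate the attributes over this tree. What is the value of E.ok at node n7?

"nnqnnqk"

1. n0.val = 0  [given at root]
2. n1.env = 24  [S.val + 24]
3. n1.acc = true  [S.val > -1]
4. n1.pre = true  [S.val > -1]
5. n2.pre = "xu"  ["xu"]
6. n3.acc = 25  [terminal]
7. n4.acc = 16  [terminal]
8. n2.idx = true  [true]
9. n2.tag = "nn"  ["nn"]
10. n5.idx = 5  [C.env - 19]
11. n5.depth = -7  [-7]
12. n5.pre = "qnn"  ["q" ++ D.tag]
13. n6.live = 23  [terminal]
14. n5.ok = "qnnq"  [E.pre ++ "q"]
15. n7.idx = 3  [3]
16. n7.depth = -7  [C.env * -1 + 17]
17. n7.pre = "nnqnnq"  [D.tag ++ E₀.ok]
18. n8.live = 20  [terminal]
19. n9.live = 22  [terminal]
20. n7.ok = "nnqnnqk"  [E.pre ++ "k"]
21. n1.lim = 0  [0]
22. n10.acc = 13  [terminal]
23. n11.acc = 3  [terminal]
24. n0.sig = -9  [S.val - 9]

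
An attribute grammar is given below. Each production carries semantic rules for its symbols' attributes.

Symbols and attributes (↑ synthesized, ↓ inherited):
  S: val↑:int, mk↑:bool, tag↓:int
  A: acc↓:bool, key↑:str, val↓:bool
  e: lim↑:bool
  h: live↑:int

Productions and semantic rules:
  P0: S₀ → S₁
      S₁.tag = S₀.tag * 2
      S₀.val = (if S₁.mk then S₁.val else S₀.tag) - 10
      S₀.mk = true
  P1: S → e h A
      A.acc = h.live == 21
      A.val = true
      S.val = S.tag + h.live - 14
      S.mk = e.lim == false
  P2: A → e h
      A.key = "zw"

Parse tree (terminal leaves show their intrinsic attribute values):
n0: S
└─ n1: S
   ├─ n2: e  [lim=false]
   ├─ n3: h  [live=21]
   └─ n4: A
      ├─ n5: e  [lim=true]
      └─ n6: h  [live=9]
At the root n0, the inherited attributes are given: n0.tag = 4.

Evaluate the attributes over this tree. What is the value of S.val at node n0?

5

1. n0.tag = 4  [given at root]
2. n1.tag = 8  [S₀.tag * 2]
3. n2.lim = false  [terminal]
4. n3.live = 21  [terminal]
5. n4.acc = true  [h.live == 21]
6. n4.val = true  [true]
7. n5.lim = true  [terminal]
8. n6.live = 9  [terminal]
9. n4.key = "zw"  ["zw"]
10. n1.val = 15  [S.tag + h.live - 14]
11. n1.mk = true  [e.lim == false]
12. n0.val = 5  [(if S₁.mk then S₁.val else S₀.tag) - 10]
13. n0.mk = true  [true]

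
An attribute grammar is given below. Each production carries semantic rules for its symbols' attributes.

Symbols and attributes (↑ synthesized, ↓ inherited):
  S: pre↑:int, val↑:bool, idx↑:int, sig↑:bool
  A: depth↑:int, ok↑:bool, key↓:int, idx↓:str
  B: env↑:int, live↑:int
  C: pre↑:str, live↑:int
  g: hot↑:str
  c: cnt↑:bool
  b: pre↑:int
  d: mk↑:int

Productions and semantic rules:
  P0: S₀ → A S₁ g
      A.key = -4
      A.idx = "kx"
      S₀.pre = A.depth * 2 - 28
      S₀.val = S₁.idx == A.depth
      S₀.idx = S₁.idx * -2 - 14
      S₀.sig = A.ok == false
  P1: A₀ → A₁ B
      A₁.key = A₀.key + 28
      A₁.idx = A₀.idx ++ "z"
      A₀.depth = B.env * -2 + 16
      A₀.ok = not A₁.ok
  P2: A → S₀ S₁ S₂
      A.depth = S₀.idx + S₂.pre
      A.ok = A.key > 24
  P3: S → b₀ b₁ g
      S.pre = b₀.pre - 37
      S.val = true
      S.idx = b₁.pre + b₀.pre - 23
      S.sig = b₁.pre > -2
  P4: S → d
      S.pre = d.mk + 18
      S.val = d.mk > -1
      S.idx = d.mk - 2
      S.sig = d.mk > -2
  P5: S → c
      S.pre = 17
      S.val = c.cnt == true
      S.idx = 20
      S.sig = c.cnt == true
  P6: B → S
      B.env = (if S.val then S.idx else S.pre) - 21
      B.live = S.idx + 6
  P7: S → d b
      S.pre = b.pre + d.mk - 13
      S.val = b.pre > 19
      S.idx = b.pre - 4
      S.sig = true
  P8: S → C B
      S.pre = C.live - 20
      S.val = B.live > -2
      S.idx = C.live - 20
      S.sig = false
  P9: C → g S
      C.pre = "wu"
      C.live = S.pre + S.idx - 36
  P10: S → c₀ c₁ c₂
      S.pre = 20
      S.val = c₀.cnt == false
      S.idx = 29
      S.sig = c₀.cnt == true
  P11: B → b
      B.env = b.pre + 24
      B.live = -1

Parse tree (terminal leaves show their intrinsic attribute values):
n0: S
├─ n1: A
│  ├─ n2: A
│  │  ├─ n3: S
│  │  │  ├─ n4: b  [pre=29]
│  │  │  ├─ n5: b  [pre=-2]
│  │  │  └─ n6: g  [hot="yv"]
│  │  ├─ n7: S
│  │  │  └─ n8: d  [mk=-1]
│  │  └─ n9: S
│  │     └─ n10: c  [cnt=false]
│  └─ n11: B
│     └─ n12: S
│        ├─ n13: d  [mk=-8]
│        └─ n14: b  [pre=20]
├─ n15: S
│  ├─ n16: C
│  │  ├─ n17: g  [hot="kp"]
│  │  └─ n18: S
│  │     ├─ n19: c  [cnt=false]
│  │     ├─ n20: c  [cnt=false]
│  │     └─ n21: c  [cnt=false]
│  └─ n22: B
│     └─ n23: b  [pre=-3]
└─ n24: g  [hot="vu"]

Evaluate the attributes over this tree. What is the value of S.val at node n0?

false

1. n1.key = -4  [-4]
2. n1.idx = "kx"  ["kx"]
3. n2.key = 24  [A₀.key + 28]
4. n2.idx = "kxz"  [A₀.idx ++ "z"]
5. n4.pre = 29  [terminal]
6. n5.pre = -2  [terminal]
7. n6.hot = "yv"  [terminal]
8. n3.pre = -8  [b₀.pre - 37]
9. n3.val = true  [true]
10. n3.idx = 4  [b₁.pre + b₀.pre - 23]
11. n3.sig = false  [b₁.pre > -2]
12. n8.mk = -1  [terminal]
13. n7.pre = 17  [d.mk + 18]
14. n7.val = false  [d.mk > -1]
15. n7.idx = -3  [d.mk - 2]
16. n7.sig = true  [d.mk > -2]
17. n10.cnt = false  [terminal]
18. n9.pre = 17  [17]
19. n9.val = false  [c.cnt == true]
20. n9.idx = 20  [20]
21. n9.sig = false  [c.cnt == true]
22. n2.depth = 21  [S₀.idx + S₂.pre]
23. n2.ok = false  [A.key > 24]
24. n13.mk = -8  [terminal]
25. n14.pre = 20  [terminal]
26. n12.pre = -1  [b.pre + d.mk - 13]
27. n12.val = true  [b.pre > 19]
28. n12.idx = 16  [b.pre - 4]
29. n12.sig = true  [true]
30. n11.env = -5  [(if S.val then S.idx else S.pre) - 21]
31. n11.live = 22  [S.idx + 6]
32. n1.depth = 26  [B.env * -2 + 16]
33. n1.ok = true  [not A₁.ok]
34. n17.hot = "kp"  [terminal]
35. n19.cnt = false  [terminal]
36. n20.cnt = false  [terminal]
37. n21.cnt = false  [terminal]
38. n18.pre = 20  [20]
39. n18.val = true  [c₀.cnt == false]
40. n18.idx = 29  [29]
41. n18.sig = false  [c₀.cnt == true]
42. n16.pre = "wu"  ["wu"]
43. n16.live = 13  [S.pre + S.idx - 36]
44. n23.pre = -3  [terminal]
45. n22.env = 21  [b.pre + 24]
46. n22.live = -1  [-1]
47. n15.pre = -7  [C.live - 20]
48. n15.val = true  [B.live > -2]
49. n15.idx = -7  [C.live - 20]
50. n15.sig = false  [false]
51. n24.hot = "vu"  [terminal]
52. n0.pre = 24  [A.depth * 2 - 28]
53. n0.val = false  [S₁.idx == A.depth]
54. n0.idx = 0  [S₁.idx * -2 - 14]
55. n0.sig = false  [A.ok == false]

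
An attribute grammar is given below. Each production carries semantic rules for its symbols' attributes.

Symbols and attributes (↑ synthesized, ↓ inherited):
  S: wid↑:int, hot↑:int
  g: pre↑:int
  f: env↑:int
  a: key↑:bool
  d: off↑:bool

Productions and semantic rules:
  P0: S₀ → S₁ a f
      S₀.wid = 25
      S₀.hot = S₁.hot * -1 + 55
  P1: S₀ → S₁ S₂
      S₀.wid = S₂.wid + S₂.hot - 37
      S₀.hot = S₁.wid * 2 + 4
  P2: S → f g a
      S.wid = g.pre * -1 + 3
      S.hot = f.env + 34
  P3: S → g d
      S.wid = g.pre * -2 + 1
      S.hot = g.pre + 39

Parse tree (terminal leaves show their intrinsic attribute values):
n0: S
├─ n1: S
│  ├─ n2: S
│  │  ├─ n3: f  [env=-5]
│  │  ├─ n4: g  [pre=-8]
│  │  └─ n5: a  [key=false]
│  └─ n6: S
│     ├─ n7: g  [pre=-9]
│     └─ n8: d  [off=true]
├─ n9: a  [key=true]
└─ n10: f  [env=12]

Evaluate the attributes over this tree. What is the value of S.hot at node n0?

1. n3.env = -5  [terminal]
2. n4.pre = -8  [terminal]
3. n5.key = false  [terminal]
4. n2.wid = 11  [g.pre * -1 + 3]
5. n2.hot = 29  [f.env + 34]
6. n7.pre = -9  [terminal]
7. n8.off = true  [terminal]
8. n6.wid = 19  [g.pre * -2 + 1]
9. n6.hot = 30  [g.pre + 39]
10. n1.wid = 12  [S₂.wid + S₂.hot - 37]
11. n1.hot = 26  [S₁.wid * 2 + 4]
12. n9.key = true  [terminal]
13. n10.env = 12  [terminal]
14. n0.wid = 25  [25]
15. n0.hot = 29  [S₁.hot * -1 + 55]

29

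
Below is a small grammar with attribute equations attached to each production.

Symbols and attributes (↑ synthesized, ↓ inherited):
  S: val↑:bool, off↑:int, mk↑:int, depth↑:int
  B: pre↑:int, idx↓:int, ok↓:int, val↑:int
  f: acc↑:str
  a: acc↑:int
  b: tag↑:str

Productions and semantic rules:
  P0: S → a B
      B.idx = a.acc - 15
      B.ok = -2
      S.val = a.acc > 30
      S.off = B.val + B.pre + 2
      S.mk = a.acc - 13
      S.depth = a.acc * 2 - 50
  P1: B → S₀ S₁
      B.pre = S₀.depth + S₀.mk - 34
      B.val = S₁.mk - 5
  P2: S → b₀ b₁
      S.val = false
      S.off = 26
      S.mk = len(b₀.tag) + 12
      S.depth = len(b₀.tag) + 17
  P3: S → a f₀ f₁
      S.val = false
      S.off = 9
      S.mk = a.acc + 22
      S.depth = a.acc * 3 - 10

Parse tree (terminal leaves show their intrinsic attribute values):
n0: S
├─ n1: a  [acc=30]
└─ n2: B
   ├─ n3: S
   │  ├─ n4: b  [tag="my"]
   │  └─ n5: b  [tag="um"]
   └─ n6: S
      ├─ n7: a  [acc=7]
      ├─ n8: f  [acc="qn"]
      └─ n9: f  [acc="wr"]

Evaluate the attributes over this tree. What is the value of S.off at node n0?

25

1. n1.acc = 30  [terminal]
2. n2.idx = 15  [a.acc - 15]
3. n2.ok = -2  [-2]
4. n4.tag = "my"  [terminal]
5. n5.tag = "um"  [terminal]
6. n3.val = false  [false]
7. n3.off = 26  [26]
8. n3.mk = 14  [len(b₀.tag) + 12]
9. n3.depth = 19  [len(b₀.tag) + 17]
10. n7.acc = 7  [terminal]
11. n8.acc = "qn"  [terminal]
12. n9.acc = "wr"  [terminal]
13. n6.val = false  [false]
14. n6.off = 9  [9]
15. n6.mk = 29  [a.acc + 22]
16. n6.depth = 11  [a.acc * 3 - 10]
17. n2.pre = -1  [S₀.depth + S₀.mk - 34]
18. n2.val = 24  [S₁.mk - 5]
19. n0.val = false  [a.acc > 30]
20. n0.off = 25  [B.val + B.pre + 2]
21. n0.mk = 17  [a.acc - 13]
22. n0.depth = 10  [a.acc * 2 - 50]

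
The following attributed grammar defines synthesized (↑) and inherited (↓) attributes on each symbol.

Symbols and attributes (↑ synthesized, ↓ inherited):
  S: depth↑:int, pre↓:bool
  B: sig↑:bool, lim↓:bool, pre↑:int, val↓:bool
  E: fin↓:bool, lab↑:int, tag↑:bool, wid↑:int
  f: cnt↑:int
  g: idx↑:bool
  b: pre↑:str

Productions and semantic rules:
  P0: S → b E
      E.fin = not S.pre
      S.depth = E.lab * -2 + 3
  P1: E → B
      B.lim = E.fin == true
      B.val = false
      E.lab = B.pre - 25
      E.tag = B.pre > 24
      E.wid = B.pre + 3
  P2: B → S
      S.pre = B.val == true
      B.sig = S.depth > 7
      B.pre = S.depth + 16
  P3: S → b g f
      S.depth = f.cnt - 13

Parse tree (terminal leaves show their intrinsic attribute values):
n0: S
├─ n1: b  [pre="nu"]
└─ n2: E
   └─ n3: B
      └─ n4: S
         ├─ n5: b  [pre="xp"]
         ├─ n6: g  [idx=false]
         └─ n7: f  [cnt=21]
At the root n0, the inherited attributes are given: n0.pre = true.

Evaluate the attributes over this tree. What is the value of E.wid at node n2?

1. n0.pre = true  [given at root]
2. n1.pre = "nu"  [terminal]
3. n2.fin = false  [not S.pre]
4. n3.lim = false  [E.fin == true]
5. n3.val = false  [false]
6. n4.pre = false  [B.val == true]
7. n5.pre = "xp"  [terminal]
8. n6.idx = false  [terminal]
9. n7.cnt = 21  [terminal]
10. n4.depth = 8  [f.cnt - 13]
11. n3.sig = true  [S.depth > 7]
12. n3.pre = 24  [S.depth + 16]
13. n2.lab = -1  [B.pre - 25]
14. n2.tag = false  [B.pre > 24]
15. n2.wid = 27  [B.pre + 3]
16. n0.depth = 5  [E.lab * -2 + 3]

27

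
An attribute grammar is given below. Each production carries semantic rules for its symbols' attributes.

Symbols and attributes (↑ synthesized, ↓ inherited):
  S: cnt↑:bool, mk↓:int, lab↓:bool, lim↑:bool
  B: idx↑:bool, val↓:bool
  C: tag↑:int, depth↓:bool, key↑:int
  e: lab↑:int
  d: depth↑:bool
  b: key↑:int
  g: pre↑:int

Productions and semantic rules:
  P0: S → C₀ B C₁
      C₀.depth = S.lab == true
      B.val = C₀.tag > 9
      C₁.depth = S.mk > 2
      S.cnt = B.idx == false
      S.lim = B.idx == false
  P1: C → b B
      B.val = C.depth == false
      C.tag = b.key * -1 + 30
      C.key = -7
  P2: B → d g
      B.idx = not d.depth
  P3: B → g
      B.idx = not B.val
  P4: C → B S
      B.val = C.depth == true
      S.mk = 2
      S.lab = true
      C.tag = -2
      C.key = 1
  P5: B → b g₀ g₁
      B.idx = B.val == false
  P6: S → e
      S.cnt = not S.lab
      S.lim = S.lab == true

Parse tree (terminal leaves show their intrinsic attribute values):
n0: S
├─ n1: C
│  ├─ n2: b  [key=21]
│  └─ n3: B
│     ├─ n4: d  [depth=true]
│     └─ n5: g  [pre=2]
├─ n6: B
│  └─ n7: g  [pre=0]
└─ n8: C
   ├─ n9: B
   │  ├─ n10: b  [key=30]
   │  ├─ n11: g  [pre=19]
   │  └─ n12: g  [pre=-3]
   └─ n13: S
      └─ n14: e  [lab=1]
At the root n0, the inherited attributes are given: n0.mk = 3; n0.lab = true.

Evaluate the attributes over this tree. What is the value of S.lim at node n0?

false

1. n0.mk = 3  [given at root]
2. n0.lab = true  [given at root]
3. n1.depth = true  [S.lab == true]
4. n2.key = 21  [terminal]
5. n3.val = false  [C.depth == false]
6. n4.depth = true  [terminal]
7. n5.pre = 2  [terminal]
8. n3.idx = false  [not d.depth]
9. n1.tag = 9  [b.key * -1 + 30]
10. n1.key = -7  [-7]
11. n6.val = false  [C₀.tag > 9]
12. n7.pre = 0  [terminal]
13. n6.idx = true  [not B.val]
14. n8.depth = true  [S.mk > 2]
15. n9.val = true  [C.depth == true]
16. n10.key = 30  [terminal]
17. n11.pre = 19  [terminal]
18. n12.pre = -3  [terminal]
19. n9.idx = false  [B.val == false]
20. n13.mk = 2  [2]
21. n13.lab = true  [true]
22. n14.lab = 1  [terminal]
23. n13.cnt = false  [not S.lab]
24. n13.lim = true  [S.lab == true]
25. n8.tag = -2  [-2]
26. n8.key = 1  [1]
27. n0.cnt = false  [B.idx == false]
28. n0.lim = false  [B.idx == false]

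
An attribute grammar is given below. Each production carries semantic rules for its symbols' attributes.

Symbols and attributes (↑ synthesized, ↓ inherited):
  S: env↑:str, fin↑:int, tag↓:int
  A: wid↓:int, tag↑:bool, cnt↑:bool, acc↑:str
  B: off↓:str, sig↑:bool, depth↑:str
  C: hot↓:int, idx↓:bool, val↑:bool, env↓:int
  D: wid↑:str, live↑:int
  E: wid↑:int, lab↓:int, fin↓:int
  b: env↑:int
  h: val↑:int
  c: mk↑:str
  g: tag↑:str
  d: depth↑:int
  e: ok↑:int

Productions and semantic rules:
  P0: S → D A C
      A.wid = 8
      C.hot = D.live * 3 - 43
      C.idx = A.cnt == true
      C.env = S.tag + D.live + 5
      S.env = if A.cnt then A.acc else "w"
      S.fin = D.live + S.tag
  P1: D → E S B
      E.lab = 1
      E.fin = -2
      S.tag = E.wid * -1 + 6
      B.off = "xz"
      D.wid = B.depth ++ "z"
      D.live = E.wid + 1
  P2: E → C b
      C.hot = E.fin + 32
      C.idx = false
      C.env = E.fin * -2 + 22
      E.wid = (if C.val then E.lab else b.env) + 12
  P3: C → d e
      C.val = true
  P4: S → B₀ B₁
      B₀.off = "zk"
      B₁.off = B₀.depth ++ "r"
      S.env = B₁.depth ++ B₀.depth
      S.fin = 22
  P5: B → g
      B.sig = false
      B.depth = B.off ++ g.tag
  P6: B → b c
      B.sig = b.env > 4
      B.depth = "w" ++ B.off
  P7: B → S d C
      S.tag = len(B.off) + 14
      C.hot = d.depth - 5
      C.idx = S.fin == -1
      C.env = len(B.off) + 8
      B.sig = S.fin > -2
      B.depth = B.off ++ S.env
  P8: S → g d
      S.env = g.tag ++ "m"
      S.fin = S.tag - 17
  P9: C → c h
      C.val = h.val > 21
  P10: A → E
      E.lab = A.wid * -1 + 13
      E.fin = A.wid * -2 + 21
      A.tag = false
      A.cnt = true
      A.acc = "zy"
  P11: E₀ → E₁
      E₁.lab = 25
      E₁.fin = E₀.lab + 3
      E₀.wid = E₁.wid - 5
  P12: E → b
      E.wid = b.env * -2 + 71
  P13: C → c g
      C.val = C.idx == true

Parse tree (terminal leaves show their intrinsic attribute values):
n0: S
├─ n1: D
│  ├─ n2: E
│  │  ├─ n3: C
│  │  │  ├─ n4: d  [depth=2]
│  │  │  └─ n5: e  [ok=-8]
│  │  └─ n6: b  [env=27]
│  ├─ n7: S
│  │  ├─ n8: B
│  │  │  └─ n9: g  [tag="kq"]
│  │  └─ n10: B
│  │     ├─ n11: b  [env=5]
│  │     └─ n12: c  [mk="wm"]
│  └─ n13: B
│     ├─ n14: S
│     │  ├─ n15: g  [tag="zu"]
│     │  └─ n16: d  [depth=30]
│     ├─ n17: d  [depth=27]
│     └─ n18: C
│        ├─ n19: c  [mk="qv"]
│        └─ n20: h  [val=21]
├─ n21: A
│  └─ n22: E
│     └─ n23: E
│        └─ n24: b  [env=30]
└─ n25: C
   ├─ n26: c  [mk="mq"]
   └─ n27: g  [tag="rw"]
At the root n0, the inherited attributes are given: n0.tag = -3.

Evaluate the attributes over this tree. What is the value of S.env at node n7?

"wzkkqrzkkq"

1. n0.tag = -3  [given at root]
2. n2.lab = 1  [1]
3. n2.fin = -2  [-2]
4. n3.hot = 30  [E.fin + 32]
5. n3.idx = false  [false]
6. n3.env = 26  [E.fin * -2 + 22]
7. n4.depth = 2  [terminal]
8. n5.ok = -8  [terminal]
9. n3.val = true  [true]
10. n6.env = 27  [terminal]
11. n2.wid = 13  [(if C.val then E.lab else b.env) + 12]
12. n7.tag = -7  [E.wid * -1 + 6]
13. n8.off = "zk"  ["zk"]
14. n9.tag = "kq"  [terminal]
15. n8.sig = false  [false]
16. n8.depth = "zkkq"  [B.off ++ g.tag]
17. n10.off = "zkkqr"  [B₀.depth ++ "r"]
18. n11.env = 5  [terminal]
19. n12.mk = "wm"  [terminal]
20. n10.sig = true  [b.env > 4]
21. n10.depth = "wzkkqr"  ["w" ++ B.off]
22. n7.env = "wzkkqrzkkq"  [B₁.depth ++ B₀.depth]
23. n7.fin = 22  [22]
24. n13.off = "xz"  ["xz"]
25. n14.tag = 16  [len(B.off) + 14]
26. n15.tag = "zu"  [terminal]
27. n16.depth = 30  [terminal]
28. n14.env = "zum"  [g.tag ++ "m"]
29. n14.fin = -1  [S.tag - 17]
30. n17.depth = 27  [terminal]
31. n18.hot = 22  [d.depth - 5]
32. n18.idx = true  [S.fin == -1]
33. n18.env = 10  [len(B.off) + 8]
34. n19.mk = "qv"  [terminal]
35. n20.val = 21  [terminal]
36. n18.val = false  [h.val > 21]
37. n13.sig = true  [S.fin > -2]
38. n13.depth = "xzzum"  [B.off ++ S.env]
39. n1.wid = "xzzumz"  [B.depth ++ "z"]
40. n1.live = 14  [E.wid + 1]
41. n21.wid = 8  [8]
42. n22.lab = 5  [A.wid * -1 + 13]
43. n22.fin = 5  [A.wid * -2 + 21]
44. n23.lab = 25  [25]
45. n23.fin = 8  [E₀.lab + 3]
46. n24.env = 30  [terminal]
47. n23.wid = 11  [b.env * -2 + 71]
48. n22.wid = 6  [E₁.wid - 5]
49. n21.tag = false  [false]
50. n21.cnt = true  [true]
51. n21.acc = "zy"  ["zy"]
52. n25.hot = -1  [D.live * 3 - 43]
53. n25.idx = true  [A.cnt == true]
54. n25.env = 16  [S.tag + D.live + 5]
55. n26.mk = "mq"  [terminal]
56. n27.tag = "rw"  [terminal]
57. n25.val = true  [C.idx == true]
58. n0.env = "zy"  [if A.cnt then A.acc else "w"]
59. n0.fin = 11  [D.live + S.tag]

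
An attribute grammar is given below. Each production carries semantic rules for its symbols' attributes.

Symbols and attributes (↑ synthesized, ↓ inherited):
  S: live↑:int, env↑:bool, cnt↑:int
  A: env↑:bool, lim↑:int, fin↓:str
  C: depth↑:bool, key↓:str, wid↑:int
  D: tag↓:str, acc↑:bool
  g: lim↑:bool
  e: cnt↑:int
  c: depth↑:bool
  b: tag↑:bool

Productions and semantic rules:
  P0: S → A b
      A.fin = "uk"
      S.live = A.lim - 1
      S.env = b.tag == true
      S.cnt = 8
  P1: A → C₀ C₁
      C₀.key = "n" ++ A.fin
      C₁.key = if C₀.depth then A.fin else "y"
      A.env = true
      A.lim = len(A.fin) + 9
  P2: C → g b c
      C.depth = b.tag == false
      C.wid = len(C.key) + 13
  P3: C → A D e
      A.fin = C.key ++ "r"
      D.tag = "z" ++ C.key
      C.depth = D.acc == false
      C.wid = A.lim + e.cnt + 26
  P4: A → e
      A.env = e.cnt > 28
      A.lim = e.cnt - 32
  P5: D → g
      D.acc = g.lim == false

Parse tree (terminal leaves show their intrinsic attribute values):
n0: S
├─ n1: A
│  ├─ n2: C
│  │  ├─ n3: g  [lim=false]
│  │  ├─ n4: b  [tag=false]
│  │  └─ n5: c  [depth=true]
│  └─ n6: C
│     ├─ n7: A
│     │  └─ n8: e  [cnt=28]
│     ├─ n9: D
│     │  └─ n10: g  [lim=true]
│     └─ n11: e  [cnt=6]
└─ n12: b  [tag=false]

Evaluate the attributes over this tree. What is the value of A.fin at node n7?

1. n1.fin = "uk"  ["uk"]
2. n2.key = "nuk"  ["n" ++ A.fin]
3. n3.lim = false  [terminal]
4. n4.tag = false  [terminal]
5. n5.depth = true  [terminal]
6. n2.depth = true  [b.tag == false]
7. n2.wid = 16  [len(C.key) + 13]
8. n6.key = "uk"  [if C₀.depth then A.fin else "y"]
9. n7.fin = "ukr"  [C.key ++ "r"]
10. n8.cnt = 28  [terminal]
11. n7.env = false  [e.cnt > 28]
12. n7.lim = -4  [e.cnt - 32]
13. n9.tag = "zuk"  ["z" ++ C.key]
14. n10.lim = true  [terminal]
15. n9.acc = false  [g.lim == false]
16. n11.cnt = 6  [terminal]
17. n6.depth = true  [D.acc == false]
18. n6.wid = 28  [A.lim + e.cnt + 26]
19. n1.env = true  [true]
20. n1.lim = 11  [len(A.fin) + 9]
21. n12.tag = false  [terminal]
22. n0.live = 10  [A.lim - 1]
23. n0.env = false  [b.tag == true]
24. n0.cnt = 8  [8]

"ukr"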